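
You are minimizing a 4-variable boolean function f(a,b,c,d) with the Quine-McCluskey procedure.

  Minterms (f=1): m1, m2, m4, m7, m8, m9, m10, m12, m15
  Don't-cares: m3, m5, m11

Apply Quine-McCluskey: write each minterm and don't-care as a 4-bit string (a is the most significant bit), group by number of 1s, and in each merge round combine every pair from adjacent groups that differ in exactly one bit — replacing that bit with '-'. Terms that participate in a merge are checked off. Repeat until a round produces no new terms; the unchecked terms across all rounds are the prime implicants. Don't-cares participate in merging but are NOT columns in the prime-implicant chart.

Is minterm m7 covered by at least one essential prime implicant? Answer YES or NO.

YES

Round 0: 0001✓ 0010✓ 0011✓ 0100✓ 0101✓ 0111✓ 1000✓ 1001✓ 1010✓ 1011✓ 1100✓ 1111✓
Round 1: -001✓ -010✓ -011✓ -100 -111✓ 0-01✓ 0-11✓ 00-1✓ 001-✓ 01-1✓ 010- 1-00 1-11✓ 10-0✓ 10-1✓ 100-✓ 101-✓
Round 2: --11 -0-1 -01- 0--1 10--
PIs = {--11, -0-1, -01-, -100, 0--1, 010-, 1-00, 10--}
Coverage chart:
  m1: -0-1,0--1
  m2: -01- ←essential
  m4: -100,010-
  m7: --11,0--1
  m8: 1-00,10--
  m9: -0-1,10--
  m10: -01-,10--
  m12: -100,1-00
  m15: --11 ←essential
Essential: --11, -01-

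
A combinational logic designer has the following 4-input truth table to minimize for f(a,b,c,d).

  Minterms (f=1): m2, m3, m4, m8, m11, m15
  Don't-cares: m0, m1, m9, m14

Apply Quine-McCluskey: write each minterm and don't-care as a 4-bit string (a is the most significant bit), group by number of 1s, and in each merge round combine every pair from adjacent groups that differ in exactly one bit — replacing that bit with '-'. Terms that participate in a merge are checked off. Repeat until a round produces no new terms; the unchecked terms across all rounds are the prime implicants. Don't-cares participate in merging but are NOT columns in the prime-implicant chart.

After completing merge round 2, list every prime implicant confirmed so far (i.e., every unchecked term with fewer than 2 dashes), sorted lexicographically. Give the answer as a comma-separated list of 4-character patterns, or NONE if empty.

size-2^0 implicants → 0000(✓)  0001(✓)  0010(✓)  0011(✓)  0100(✓)  1000(✓)  1001(✓)  1011(✓)  1110(✓)  1111(✓)
size-2^1 implicants → -000(✓)  -001(✓)  -011(✓)  0-00  00-0(✓)  00-1(✓)  000-(✓)  001-(✓)  1-11  10-1(✓)  100-(✓)  111-
size-2^2 implicants → -0-1  -00-  00--
Unchecked terms (primes): -0-1, -00-, 0-00, 00--, 1-11, 111-

0-00, 1-11, 111-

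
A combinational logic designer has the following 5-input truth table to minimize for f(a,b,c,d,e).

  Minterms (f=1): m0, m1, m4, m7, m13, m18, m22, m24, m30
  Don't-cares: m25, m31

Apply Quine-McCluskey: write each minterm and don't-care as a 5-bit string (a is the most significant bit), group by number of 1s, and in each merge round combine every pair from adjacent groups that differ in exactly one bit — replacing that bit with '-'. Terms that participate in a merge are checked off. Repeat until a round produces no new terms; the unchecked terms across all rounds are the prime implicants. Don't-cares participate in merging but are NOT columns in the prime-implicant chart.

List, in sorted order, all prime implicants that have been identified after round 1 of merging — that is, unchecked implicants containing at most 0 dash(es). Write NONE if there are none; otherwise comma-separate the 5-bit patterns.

00111, 01101

[col 0] 00000*, 00001*, 00100*, 00111, 01101, 10010*, 10110*, 11000*, 11001*, 11110*, 11111*
[col 1] 00-00, 0000-, 1-110, 10-10, 1100-, 1111-
Prime implicants: 00-00, 0000-, 00111, 01101, 1-110, 10-10, 1100-, 1111-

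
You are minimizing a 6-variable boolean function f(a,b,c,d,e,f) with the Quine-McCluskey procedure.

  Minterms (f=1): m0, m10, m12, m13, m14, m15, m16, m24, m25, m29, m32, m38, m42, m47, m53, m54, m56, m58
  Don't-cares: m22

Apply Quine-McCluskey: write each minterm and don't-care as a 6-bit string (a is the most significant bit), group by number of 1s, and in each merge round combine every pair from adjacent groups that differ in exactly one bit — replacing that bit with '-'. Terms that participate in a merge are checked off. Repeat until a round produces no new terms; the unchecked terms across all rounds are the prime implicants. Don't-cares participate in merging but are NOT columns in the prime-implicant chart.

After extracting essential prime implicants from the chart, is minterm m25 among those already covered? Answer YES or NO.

NO

[col 0] 000000*, 001010*, 001100*, 001101*, 001110*, 001111*, 010000*, 010110*, 011000*, 011001*, 011101*, 100000*, 100110*, 101010*, 101111*, 110101, 110110*, 111000*, 111010*
[col 1] -00000, -01010, -01111, -10110, -11000, 0-0000, 0-1101, 001-10, 0011-0*, 0011-1*, 00110-*, 00111-*, 01-000, 011-01, 01100-, 1-0110, 1-1010, 1110-0
[col 2] 0011--
Prime implicants: -00000, -01010, -01111, -10110, -11000, 0-0000, 0-1101, 001-10, 0011--, 01-000, 011-01, 01100-, 1-0110, 1-1010, 110101, 1110-0
PI chart (minterm → PIs covering it):
  0 | -00000,0-0000
  10 | -01010,001-10
  12 | 0011--  (sole → essential)
  13 | 0-1101,0011--
  14 | 001-10,0011--
  15 | -01111,0011--
  16 | 0-0000,01-000
  24 | -11000,01-000,01100-
  25 | 011-01,01100-
  29 | 0-1101,011-01
  32 | -00000  (sole → essential)
  38 | 1-0110  (sole → essential)
  42 | -01010,1-1010
  47 | -01111  (sole → essential)
  53 | 110101  (sole → essential)
  54 | -10110,1-0110
  56 | -11000,1110-0
  58 | 1-1010,1110-0
Essential prime implicants: -00000, -01111, 0011--, 1-0110, 110101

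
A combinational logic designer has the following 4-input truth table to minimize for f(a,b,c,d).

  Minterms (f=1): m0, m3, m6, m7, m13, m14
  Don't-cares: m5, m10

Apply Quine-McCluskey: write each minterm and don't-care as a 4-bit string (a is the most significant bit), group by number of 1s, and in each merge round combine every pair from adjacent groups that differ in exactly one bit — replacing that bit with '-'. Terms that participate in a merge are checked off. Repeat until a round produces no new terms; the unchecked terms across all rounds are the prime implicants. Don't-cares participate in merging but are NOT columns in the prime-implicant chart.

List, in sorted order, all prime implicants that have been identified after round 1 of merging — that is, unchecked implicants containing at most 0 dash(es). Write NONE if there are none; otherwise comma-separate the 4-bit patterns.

Round 0: 0000 0011✓ 0101✓ 0110✓ 0111✓ 1010✓ 1101✓ 1110✓
Round 1: -101 -110 0-11 01-1 011- 1-10
PIs = {-101, -110, 0-11, 0000, 01-1, 011-, 1-10}

0000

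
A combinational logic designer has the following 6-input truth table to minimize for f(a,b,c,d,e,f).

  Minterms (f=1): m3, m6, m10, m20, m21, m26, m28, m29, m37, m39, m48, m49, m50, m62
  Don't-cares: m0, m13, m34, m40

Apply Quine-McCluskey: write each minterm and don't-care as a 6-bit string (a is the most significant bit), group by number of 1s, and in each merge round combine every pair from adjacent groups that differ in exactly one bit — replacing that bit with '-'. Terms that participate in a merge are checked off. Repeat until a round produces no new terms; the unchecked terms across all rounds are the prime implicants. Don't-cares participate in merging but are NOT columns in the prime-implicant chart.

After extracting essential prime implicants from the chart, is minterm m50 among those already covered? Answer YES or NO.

NO

size-2^0 implicants → 000000  000011  000110  001010(✓)  001101(✓)  010100(✓)  010101(✓)  011010(✓)  011100(✓)  011101(✓)  100010(✓)  100101(✓)  100111(✓)  101000  110000(✓)  110001(✓)  110010(✓)  111110
size-2^1 implicants → 0-1010  0-1101  01-100(✓)  01-101(✓)  01010-(✓)  01110-(✓)  1-0010  1001-1  1100-0  11000-
size-2^2 implicants → 01-10-
Unchecked terms (primes): 0-1010, 0-1101, 000000, 000011, 000110, 01-10-, 1-0010, 1001-1, 101000, 1100-0, 11000-, 111110
Minterm coverage:
  m3 ⊆ 000011 [E]
  m6 ⊆ 000110 [E]
  m10 ⊆ 0-1010 [E]
  m20 ⊆ 01-10- [E]
  m21 ⊆ 01-10- [E]
  m26 ⊆ 0-1010 [E]
  m28 ⊆ 01-10- [E]
  m29 ⊆ 0-1101,01-10-
  m37 ⊆ 1001-1 [E]
  m39 ⊆ 1001-1 [E]
  m48 ⊆ 1100-0,11000-
  m49 ⊆ 11000- [E]
  m50 ⊆ 1-0010,1100-0
  m62 ⊆ 111110 [E]
E = {0-1010, 000011, 000110, 01-10-, 1001-1, 11000-, 111110}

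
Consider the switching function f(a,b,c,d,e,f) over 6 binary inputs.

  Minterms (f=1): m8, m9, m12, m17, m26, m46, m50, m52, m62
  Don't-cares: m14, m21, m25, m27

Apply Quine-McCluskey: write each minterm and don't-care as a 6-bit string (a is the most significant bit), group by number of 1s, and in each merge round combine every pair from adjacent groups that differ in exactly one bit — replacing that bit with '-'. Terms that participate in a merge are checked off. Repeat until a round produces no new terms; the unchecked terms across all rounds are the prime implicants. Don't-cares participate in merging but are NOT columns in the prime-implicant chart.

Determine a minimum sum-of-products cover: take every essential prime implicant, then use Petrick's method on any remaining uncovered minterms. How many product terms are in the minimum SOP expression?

7

size-2^0 implicants → 001000(✓)  001001(✓)  001100(✓)  001110(✓)  010001(✓)  010101(✓)  011001(✓)  011010(✓)  011011(✓)  101110(✓)  110010  110100  111110(✓)
size-2^1 implicants → -01110  0-1001  001-00  00100-  0011-0  01-001  010-01  0110-1  01101-  1-1110
Unchecked terms (primes): -01110, 0-1001, 001-00, 00100-, 0011-0, 01-001, 010-01, 0110-1, 01101-, 1-1110, 110010, 110100
Minterm coverage:
  m8 ⊆ 001-00,00100-
  m9 ⊆ 0-1001,00100-
  m12 ⊆ 001-00,0011-0
  m17 ⊆ 01-001,010-01
  m26 ⊆ 01101- [E]
  m46 ⊆ -01110,1-1110
  m50 ⊆ 110010 [E]
  m52 ⊆ 110100 [E]
  m62 ⊆ 1-1110 [E]
E = {01101-, 1-1110, 110010, 110100}
Petrick residual → 0-1001, 001-00, 01-001
Cover = a'cd'e'f + a'b'ce'f' + a'bd'e'f + a'bcd'e + acdef' + abc'd'ef' + abc'de'f'  |cover|=7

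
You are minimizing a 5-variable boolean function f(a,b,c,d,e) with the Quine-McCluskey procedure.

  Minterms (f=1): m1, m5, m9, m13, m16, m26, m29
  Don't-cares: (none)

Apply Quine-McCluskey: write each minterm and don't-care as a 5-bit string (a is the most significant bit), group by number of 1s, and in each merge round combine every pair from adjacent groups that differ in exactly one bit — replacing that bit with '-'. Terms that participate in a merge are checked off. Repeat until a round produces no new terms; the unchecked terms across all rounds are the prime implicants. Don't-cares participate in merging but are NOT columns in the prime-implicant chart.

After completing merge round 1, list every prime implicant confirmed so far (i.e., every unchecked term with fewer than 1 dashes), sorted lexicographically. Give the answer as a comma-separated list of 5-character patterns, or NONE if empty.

10000, 11010

size-2^0 implicants → 00001(✓)  00101(✓)  01001(✓)  01101(✓)  10000  11010  11101(✓)
size-2^1 implicants → -1101  0-001(✓)  0-101(✓)  00-01(✓)  01-01(✓)
size-2^2 implicants → 0--01
Unchecked terms (primes): -1101, 0--01, 10000, 11010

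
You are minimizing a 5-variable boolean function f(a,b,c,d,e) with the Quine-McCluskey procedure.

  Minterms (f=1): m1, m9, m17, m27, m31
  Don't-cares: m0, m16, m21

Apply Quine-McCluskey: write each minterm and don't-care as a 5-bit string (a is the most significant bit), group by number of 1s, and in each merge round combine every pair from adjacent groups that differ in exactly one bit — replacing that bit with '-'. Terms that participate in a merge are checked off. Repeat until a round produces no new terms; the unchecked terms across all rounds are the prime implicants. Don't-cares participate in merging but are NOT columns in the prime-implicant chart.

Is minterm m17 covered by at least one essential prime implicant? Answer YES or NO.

NO

size-2^0 implicants → 00000(✓)  00001(✓)  01001(✓)  10000(✓)  10001(✓)  10101(✓)  11011(✓)  11111(✓)
size-2^1 implicants → -0000(✓)  -0001(✓)  0-001  0000-(✓)  10-01  1000-(✓)  11-11
size-2^2 implicants → -000-
Unchecked terms (primes): -000-, 0-001, 10-01, 11-11
Minterm coverage:
  m1 ⊆ -000-,0-001
  m9 ⊆ 0-001 [E]
  m17 ⊆ -000-,10-01
  m27 ⊆ 11-11 [E]
  m31 ⊆ 11-11 [E]
E = {0-001, 11-11}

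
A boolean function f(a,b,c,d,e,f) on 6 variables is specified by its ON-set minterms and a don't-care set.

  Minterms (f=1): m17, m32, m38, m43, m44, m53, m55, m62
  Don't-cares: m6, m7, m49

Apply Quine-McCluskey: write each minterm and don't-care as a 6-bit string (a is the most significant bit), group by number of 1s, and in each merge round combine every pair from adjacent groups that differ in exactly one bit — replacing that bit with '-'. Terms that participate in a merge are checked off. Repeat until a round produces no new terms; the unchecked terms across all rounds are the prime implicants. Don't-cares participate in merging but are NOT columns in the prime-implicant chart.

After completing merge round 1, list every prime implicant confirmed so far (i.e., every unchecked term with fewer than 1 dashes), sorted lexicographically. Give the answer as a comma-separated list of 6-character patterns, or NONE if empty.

100000, 101011, 101100, 111110

[col 0] 000110*, 000111*, 010001*, 100000, 100110*, 101011, 101100, 110001*, 110101*, 110111*, 111110
[col 1] -00110, -10001, 00011-, 110-01, 1101-1
Prime implicants: -00110, -10001, 00011-, 100000, 101011, 101100, 110-01, 1101-1, 111110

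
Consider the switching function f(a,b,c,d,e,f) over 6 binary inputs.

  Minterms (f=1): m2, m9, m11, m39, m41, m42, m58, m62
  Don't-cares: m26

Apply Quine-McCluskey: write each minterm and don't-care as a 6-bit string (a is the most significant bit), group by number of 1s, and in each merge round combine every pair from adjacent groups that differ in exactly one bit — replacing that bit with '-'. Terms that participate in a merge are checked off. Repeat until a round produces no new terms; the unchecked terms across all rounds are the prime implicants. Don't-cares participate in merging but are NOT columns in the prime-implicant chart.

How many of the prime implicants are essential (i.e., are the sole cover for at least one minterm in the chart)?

size-2^0 implicants → 000010  001001(✓)  001011(✓)  011010(✓)  100111  101001(✓)  101010(✓)  111010(✓)  111110(✓)
size-2^1 implicants → -01001  -11010  0010-1  1-1010  111-10
Unchecked terms (primes): -01001, -11010, 000010, 0010-1, 1-1010, 100111, 111-10
Minterm coverage:
  m2 ⊆ 000010 [E]
  m9 ⊆ -01001,0010-1
  m11 ⊆ 0010-1 [E]
  m39 ⊆ 100111 [E]
  m41 ⊆ -01001 [E]
  m42 ⊆ 1-1010 [E]
  m58 ⊆ -11010,1-1010,111-10
  m62 ⊆ 111-10 [E]
E = {-01001, 000010, 0010-1, 1-1010, 100111, 111-10}

6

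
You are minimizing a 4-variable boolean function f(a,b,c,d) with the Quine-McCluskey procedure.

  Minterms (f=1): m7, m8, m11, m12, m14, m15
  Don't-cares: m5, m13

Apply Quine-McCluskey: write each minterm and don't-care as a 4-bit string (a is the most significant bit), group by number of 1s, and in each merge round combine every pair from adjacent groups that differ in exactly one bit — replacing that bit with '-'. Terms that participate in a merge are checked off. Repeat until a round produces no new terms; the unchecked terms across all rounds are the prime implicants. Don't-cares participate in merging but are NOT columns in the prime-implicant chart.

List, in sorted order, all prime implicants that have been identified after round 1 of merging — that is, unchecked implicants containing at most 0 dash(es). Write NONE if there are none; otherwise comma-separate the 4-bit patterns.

NONE

size-2^0 implicants → 0101(✓)  0111(✓)  1000(✓)  1011(✓)  1100(✓)  1101(✓)  1110(✓)  1111(✓)
size-2^1 implicants → -101(✓)  -111(✓)  01-1(✓)  1-00  1-11  11-0(✓)  11-1(✓)  110-(✓)  111-(✓)
size-2^2 implicants → -1-1  11--
Unchecked terms (primes): -1-1, 1-00, 1-11, 11--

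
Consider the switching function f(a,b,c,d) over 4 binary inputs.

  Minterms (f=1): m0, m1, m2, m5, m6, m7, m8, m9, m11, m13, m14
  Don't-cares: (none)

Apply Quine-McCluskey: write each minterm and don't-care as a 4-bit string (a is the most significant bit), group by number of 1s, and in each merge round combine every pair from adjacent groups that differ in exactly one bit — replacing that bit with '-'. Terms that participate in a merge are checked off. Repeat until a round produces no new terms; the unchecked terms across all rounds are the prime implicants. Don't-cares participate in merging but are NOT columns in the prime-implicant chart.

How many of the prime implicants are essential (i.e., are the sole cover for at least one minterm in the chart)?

4

size-2^0 implicants → 0000(✓)  0001(✓)  0010(✓)  0101(✓)  0110(✓)  0111(✓)  1000(✓)  1001(✓)  1011(✓)  1101(✓)  1110(✓)
size-2^1 implicants → -000(✓)  -001(✓)  -101(✓)  -110  0-01(✓)  0-10  00-0  000-(✓)  01-1  011-  1-01(✓)  10-1  100-(✓)
size-2^2 implicants → --01  -00-
Unchecked terms (primes): --01, -00-, -110, 0-10, 00-0, 01-1, 011-, 10-1
Minterm coverage:
  m0 ⊆ -00-,00-0
  m1 ⊆ --01,-00-
  m2 ⊆ 0-10,00-0
  m5 ⊆ --01,01-1
  m6 ⊆ -110,0-10,011-
  m7 ⊆ 01-1,011-
  m8 ⊆ -00- [E]
  m9 ⊆ --01,-00-,10-1
  m11 ⊆ 10-1 [E]
  m13 ⊆ --01 [E]
  m14 ⊆ -110 [E]
E = {--01, -00-, -110, 10-1}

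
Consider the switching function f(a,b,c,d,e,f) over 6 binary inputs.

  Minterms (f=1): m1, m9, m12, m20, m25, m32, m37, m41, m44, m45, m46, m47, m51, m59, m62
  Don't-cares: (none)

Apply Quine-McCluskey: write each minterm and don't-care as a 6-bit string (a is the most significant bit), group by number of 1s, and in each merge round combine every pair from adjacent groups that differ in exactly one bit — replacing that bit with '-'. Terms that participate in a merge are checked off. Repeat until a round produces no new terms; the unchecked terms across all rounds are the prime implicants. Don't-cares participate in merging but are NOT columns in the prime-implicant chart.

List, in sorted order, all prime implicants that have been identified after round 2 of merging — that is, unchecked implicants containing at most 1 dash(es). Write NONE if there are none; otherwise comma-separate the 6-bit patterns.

size-2^0 implicants → 000001(✓)  001001(✓)  001100(✓)  010100  011001(✓)  100000  100101(✓)  101001(✓)  101100(✓)  101101(✓)  101110(✓)  101111(✓)  110011(✓)  111011(✓)  111110(✓)
size-2^1 implicants → -01001  -01100  0-1001  00-001  1-1110  10-101  101-01  1011-0(✓)  1011-1(✓)  10110-(✓)  10111-(✓)  11-011
size-2^2 implicants → 1011--
Unchecked terms (primes): -01001, -01100, 0-1001, 00-001, 010100, 1-1110, 10-101, 100000, 101-01, 1011--, 11-011

-01001, -01100, 0-1001, 00-001, 010100, 1-1110, 10-101, 100000, 101-01, 11-011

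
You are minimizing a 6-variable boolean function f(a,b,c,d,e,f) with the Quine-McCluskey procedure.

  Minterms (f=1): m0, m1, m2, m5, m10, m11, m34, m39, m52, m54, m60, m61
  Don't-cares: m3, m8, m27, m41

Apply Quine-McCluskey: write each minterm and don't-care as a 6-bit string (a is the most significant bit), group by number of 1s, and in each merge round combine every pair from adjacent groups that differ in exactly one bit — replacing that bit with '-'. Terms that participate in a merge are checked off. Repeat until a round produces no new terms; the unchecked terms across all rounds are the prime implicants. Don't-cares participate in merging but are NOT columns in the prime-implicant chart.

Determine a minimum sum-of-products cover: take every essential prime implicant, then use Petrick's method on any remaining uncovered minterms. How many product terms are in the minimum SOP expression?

7

[col 0] 000000*, 000001*, 000010*, 000011*, 000101*, 001000*, 001010*, 001011*, 011011*, 100010*, 100111, 101001, 110100*, 110110*, 111100*, 111101*
[col 1] -00010, 0-1011, 00-000*, 00-010*, 00-011*, 000-01, 0000-0*, 0000-1*, 00000-*, 00001-*, 0010-0*, 00101-*, 11-100, 1101-0, 11110-
[col 2] 00-0-0, 00-01-, 0000--
Prime implicants: -00010, 0-1011, 00-0-0, 00-01-, 000-01, 0000--, 100111, 101001, 11-100, 1101-0, 11110-
PI chart (minterm → PIs covering it):
  0 | 00-0-0,0000--
  1 | 000-01,0000--
  2 | -00010,00-0-0,00-01-,0000--
  5 | 000-01  (sole → essential)
  10 | 00-0-0,00-01-
  11 | 0-1011,00-01-
  34 | -00010  (sole → essential)
  39 | 100111  (sole → essential)
  52 | 11-100,1101-0
  54 | 1101-0  (sole → essential)
  60 | 11-100,11110-
  61 | 11110-  (sole → essential)
Essential prime implicants: -00010, 000-01, 100111, 1101-0, 11110-
Petrick residual → 0-1011, 00-0-0
Minimum SOP uses 7 PIs: b'c'd'ef' + a'cd'ef + a'b'd'f' + a'b'c'e'f + ab'c'def + abc'df' + abcde'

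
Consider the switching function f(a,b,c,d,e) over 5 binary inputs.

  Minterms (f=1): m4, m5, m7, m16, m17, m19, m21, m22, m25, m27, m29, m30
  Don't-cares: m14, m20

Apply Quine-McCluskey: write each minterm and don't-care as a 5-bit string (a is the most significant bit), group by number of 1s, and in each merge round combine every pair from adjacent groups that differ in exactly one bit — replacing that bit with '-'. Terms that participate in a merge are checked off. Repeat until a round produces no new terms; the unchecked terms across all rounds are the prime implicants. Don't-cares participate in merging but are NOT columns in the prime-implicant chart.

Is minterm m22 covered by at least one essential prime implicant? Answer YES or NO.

[col 0] 00100*, 00101*, 00111*, 01110*, 10000*, 10001*, 10011*, 10100*, 10101*, 10110*, 11001*, 11011*, 11101*, 11110*
[col 1] -0100*, -0101*, -1110, 001-1, 0010-*, 1-001*, 1-011*, 1-101*, 1-110, 10-00*, 10-01*, 100-1*, 1000-*, 101-0, 1010-*, 11-01*, 110-1*
[col 2] -010-, 1--01, 1-0-1, 10-0-
Prime implicants: -010-, -1110, 001-1, 1--01, 1-0-1, 1-110, 10-0-, 101-0
PI chart (minterm → PIs covering it):
  4 | -010-  (sole → essential)
  5 | -010-,001-1
  7 | 001-1  (sole → essential)
  16 | 10-0-  (sole → essential)
  17 | 1--01,1-0-1,10-0-
  19 | 1-0-1  (sole → essential)
  21 | -010-,1--01,10-0-
  22 | 1-110,101-0
  25 | 1--01,1-0-1
  27 | 1-0-1  (sole → essential)
  29 | 1--01  (sole → essential)
  30 | -1110,1-110
Essential prime implicants: -010-, 001-1, 1--01, 1-0-1, 10-0-

NO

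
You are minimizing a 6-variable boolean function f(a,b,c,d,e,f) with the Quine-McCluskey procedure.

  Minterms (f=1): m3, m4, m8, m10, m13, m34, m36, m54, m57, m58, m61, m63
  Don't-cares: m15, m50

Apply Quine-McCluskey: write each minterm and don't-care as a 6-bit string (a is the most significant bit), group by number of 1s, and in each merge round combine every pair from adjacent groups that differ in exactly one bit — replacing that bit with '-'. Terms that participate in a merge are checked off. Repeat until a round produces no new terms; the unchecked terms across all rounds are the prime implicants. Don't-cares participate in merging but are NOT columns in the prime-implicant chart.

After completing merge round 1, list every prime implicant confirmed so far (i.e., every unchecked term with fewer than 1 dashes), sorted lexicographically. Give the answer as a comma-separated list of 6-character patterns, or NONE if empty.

Round 0: 000011 000100✓ 001000✓ 001010✓ 001101✓ 001111✓ 100010✓ 100100✓ 110010✓ 110110✓ 111001✓ 111010✓ 111101✓ 111111✓
Round 1: -00100 0010-0 0011-1 1-0010 11-010 110-10 111-01 1111-1
PIs = {-00100, 000011, 0010-0, 0011-1, 1-0010, 11-010, 110-10, 111-01, 1111-1}

000011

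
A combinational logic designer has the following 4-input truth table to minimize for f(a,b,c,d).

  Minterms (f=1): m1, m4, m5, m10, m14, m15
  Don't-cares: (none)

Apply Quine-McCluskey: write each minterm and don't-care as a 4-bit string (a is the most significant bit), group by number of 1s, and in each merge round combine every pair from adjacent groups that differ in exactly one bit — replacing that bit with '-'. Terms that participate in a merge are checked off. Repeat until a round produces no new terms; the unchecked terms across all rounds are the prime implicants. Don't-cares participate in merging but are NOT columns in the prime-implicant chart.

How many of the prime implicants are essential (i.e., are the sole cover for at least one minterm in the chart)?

Round 0: 0001✓ 0100✓ 0101✓ 1010✓ 1110✓ 1111✓
Round 1: 0-01 010- 1-10 111-
PIs = {0-01, 010-, 1-10, 111-}
Coverage chart:
  m1: 0-01 ←essential
  m4: 010- ←essential
  m5: 0-01,010-
  m10: 1-10 ←essential
  m14: 1-10,111-
  m15: 111- ←essential
Essential: 0-01, 010-, 1-10, 111-

4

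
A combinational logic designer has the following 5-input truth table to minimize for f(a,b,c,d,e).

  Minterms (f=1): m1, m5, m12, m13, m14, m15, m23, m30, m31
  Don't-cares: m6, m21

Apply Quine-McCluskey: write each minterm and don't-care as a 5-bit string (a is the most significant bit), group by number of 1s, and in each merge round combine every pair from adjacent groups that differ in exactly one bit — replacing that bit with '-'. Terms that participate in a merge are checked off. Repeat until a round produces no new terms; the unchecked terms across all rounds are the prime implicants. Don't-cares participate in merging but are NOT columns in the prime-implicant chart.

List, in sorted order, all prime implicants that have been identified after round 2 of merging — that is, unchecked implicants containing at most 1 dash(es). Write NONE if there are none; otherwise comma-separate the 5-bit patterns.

size-2^0 implicants → 00001(✓)  00101(✓)  00110(✓)  01100(✓)  01101(✓)  01110(✓)  01111(✓)  10101(✓)  10111(✓)  11110(✓)  11111(✓)
size-2^1 implicants → -0101  -1110(✓)  -1111(✓)  0-101  0-110  00-01  011-0(✓)  011-1(✓)  0110-(✓)  0111-(✓)  1-111  101-1  1111-(✓)
size-2^2 implicants → -111-  011--
Unchecked terms (primes): -0101, -111-, 0-101, 0-110, 00-01, 011--, 1-111, 101-1

-0101, 0-101, 0-110, 00-01, 1-111, 101-1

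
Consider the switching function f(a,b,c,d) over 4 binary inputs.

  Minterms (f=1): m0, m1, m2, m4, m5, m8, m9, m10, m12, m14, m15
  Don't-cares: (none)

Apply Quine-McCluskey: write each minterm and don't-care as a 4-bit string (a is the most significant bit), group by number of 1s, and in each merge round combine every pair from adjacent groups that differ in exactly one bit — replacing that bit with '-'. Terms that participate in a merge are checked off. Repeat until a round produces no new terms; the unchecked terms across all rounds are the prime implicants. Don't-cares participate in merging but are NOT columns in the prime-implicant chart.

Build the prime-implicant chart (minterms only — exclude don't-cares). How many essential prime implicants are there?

4

size-2^0 implicants → 0000(✓)  0001(✓)  0010(✓)  0100(✓)  0101(✓)  1000(✓)  1001(✓)  1010(✓)  1100(✓)  1110(✓)  1111(✓)
size-2^1 implicants → -000(✓)  -001(✓)  -010(✓)  -100(✓)  0-00(✓)  0-01(✓)  00-0(✓)  000-(✓)  010-(✓)  1-00(✓)  1-10(✓)  10-0(✓)  100-(✓)  11-0(✓)  111-
size-2^2 implicants → --00  -0-0  -00-  0-0-  1--0
Unchecked terms (primes): --00, -0-0, -00-, 0-0-, 1--0, 111-
Minterm coverage:
  m0 ⊆ --00,-0-0,-00-,0-0-
  m1 ⊆ -00-,0-0-
  m2 ⊆ -0-0 [E]
  m4 ⊆ --00,0-0-
  m5 ⊆ 0-0- [E]
  m8 ⊆ --00,-0-0,-00-,1--0
  m9 ⊆ -00- [E]
  m10 ⊆ -0-0,1--0
  m12 ⊆ --00,1--0
  m14 ⊆ 1--0,111-
  m15 ⊆ 111- [E]
E = {-0-0, -00-, 0-0-, 111-}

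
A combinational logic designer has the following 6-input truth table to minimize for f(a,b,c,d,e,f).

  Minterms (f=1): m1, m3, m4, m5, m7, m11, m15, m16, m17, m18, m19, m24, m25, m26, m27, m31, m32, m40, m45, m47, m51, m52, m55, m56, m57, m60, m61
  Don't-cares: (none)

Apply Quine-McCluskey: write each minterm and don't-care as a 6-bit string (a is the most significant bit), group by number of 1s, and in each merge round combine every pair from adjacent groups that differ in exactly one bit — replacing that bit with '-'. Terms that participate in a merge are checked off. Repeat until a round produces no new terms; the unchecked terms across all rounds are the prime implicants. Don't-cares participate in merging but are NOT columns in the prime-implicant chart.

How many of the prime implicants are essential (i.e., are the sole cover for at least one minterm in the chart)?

6

size-2^0 implicants → 000001(✓)  000011(✓)  000100(✓)  000101(✓)  000111(✓)  001011(✓)  001111(✓)  010000(✓)  010001(✓)  010010(✓)  010011(✓)  011000(✓)  011001(✓)  011010(✓)  011011(✓)  011111(✓)  100000(✓)  101000(✓)  101101(✓)  101111(✓)  110011(✓)  110100(✓)  110111(✓)  111000(✓)  111001(✓)  111100(✓)  111101(✓)
size-2^1 implicants → -01111  -10011  -11000(✓)  -11001(✓)  0-0001(✓)  0-0011(✓)  0-1011(✓)  0-1111(✓)  00-011(✓)  00-111(✓)  000-01(✓)  000-11(✓)  0000-1(✓)  0001-1(✓)  00010-  001-11(✓)  01-000(✓)  01-001(✓)  01-010(✓)  01-011(✓)  0100-0(✓)  0100-1(✓)  01000-(✓)  01001-(✓)  011-11(✓)  0110-0(✓)  0110-1(✓)  01100-(✓)  01101-(✓)  1-1000  1-1101  10-000  1011-1  11-100  110-11  111-00(✓)  111-01(✓)  11100-(✓)  11110-(✓)
size-2^2 implicants → -1100-  0--011  0-00-1  0-1-11  00--11  000--1  01-0-0(✓)  01-0-1(✓)  01-00-(✓)  01-01-(✓)  0100--(✓)  0110--(✓)  111-0-
size-2^3 implicants → 01-0--
Unchecked terms (primes): -01111, -10011, -1100-, 0--011, 0-00-1, 0-1-11, 00--11, 000--1, 00010-, 01-0--, 1-1000, 1-1101, 10-000, 1011-1, 11-100, 110-11, 111-0-
Minterm coverage:
  m1 ⊆ 0-00-1,000--1
  m3 ⊆ 0--011,0-00-1,00--11,000--1
  m4 ⊆ 00010- [E]
  m5 ⊆ 000--1,00010-
  m7 ⊆ 00--11,000--1
  m11 ⊆ 0--011,0-1-11,00--11
  m15 ⊆ -01111,0-1-11,00--11
  m16 ⊆ 01-0-- [E]
  m17 ⊆ 0-00-1,01-0--
  m18 ⊆ 01-0-- [E]
  m19 ⊆ -10011,0--011,0-00-1,01-0--
  m24 ⊆ -1100-,01-0--
  m25 ⊆ -1100-,01-0--
  m26 ⊆ 01-0-- [E]
  m27 ⊆ 0--011,0-1-11,01-0--
  m31 ⊆ 0-1-11 [E]
  m32 ⊆ 10-000 [E]
  m40 ⊆ 1-1000,10-000
  m45 ⊆ 1-1101,1011-1
  m47 ⊆ -01111,1011-1
  m51 ⊆ -10011,110-11
  m52 ⊆ 11-100 [E]
  m55 ⊆ 110-11 [E]
  m56 ⊆ -1100-,1-1000,111-0-
  m57 ⊆ -1100-,111-0-
  m60 ⊆ 11-100,111-0-
  m61 ⊆ 1-1101,111-0-
E = {0-1-11, 00010-, 01-0--, 10-000, 11-100, 110-11}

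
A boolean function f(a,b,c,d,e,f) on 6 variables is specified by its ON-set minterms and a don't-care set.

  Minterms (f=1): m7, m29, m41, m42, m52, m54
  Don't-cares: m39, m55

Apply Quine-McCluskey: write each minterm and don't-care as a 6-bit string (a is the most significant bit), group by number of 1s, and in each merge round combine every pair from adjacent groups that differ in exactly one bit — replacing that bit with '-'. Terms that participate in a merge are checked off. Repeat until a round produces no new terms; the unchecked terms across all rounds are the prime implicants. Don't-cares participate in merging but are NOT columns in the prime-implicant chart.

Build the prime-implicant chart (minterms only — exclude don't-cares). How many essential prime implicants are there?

5

[col 0] 000111*, 011101, 100111*, 101001, 101010, 110100*, 110110*, 110111*
[col 1] -00111, 1-0111, 1101-0, 11011-
Prime implicants: -00111, 011101, 1-0111, 101001, 101010, 1101-0, 11011-
PI chart (minterm → PIs covering it):
  7 | -00111  (sole → essential)
  29 | 011101  (sole → essential)
  41 | 101001  (sole → essential)
  42 | 101010  (sole → essential)
  52 | 1101-0  (sole → essential)
  54 | 1101-0,11011-
Essential prime implicants: -00111, 011101, 101001, 101010, 1101-0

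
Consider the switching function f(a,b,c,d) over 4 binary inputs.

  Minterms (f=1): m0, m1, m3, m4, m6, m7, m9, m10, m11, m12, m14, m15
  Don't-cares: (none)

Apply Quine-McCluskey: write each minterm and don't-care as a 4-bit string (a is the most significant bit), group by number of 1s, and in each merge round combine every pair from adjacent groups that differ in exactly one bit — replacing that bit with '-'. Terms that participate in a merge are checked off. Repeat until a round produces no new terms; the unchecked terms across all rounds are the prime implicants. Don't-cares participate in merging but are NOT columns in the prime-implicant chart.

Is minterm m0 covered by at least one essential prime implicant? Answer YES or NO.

size-2^0 implicants → 0000(✓)  0001(✓)  0011(✓)  0100(✓)  0110(✓)  0111(✓)  1001(✓)  1010(✓)  1011(✓)  1100(✓)  1110(✓)  1111(✓)
size-2^1 implicants → -001(✓)  -011(✓)  -100(✓)  -110(✓)  -111(✓)  0-00  0-11(✓)  00-1(✓)  000-  01-0(✓)  011-(✓)  1-10(✓)  1-11(✓)  10-1(✓)  101-(✓)  11-0(✓)  111-(✓)
size-2^2 implicants → --11  -0-1  -1-0  -11-  1-1-
Unchecked terms (primes): --11, -0-1, -1-0, -11-, 0-00, 000-, 1-1-
Minterm coverage:
  m0 ⊆ 0-00,000-
  m1 ⊆ -0-1,000-
  m3 ⊆ --11,-0-1
  m4 ⊆ -1-0,0-00
  m6 ⊆ -1-0,-11-
  m7 ⊆ --11,-11-
  m9 ⊆ -0-1 [E]
  m10 ⊆ 1-1- [E]
  m11 ⊆ --11,-0-1,1-1-
  m12 ⊆ -1-0 [E]
  m14 ⊆ -1-0,-11-,1-1-
  m15 ⊆ --11,-11-,1-1-
E = {-0-1, -1-0, 1-1-}

NO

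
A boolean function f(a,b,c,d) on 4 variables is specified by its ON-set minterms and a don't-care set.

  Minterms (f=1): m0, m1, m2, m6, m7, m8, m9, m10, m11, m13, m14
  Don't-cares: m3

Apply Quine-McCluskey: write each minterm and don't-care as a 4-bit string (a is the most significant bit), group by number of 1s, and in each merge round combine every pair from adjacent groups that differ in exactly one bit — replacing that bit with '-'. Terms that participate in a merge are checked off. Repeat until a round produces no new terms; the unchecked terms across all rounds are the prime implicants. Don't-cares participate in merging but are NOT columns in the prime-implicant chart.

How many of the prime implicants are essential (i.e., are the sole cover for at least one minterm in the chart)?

4

[col 0] 0000*, 0001*, 0010*, 0011*, 0110*, 0111*, 1000*, 1001*, 1010*, 1011*, 1101*, 1110*
[col 1] -000*, -001*, -010*, -011*, -110*, 0-10*, 0-11*, 00-0*, 00-1*, 000-*, 001-*, 011-*, 1-01, 1-10*, 10-0*, 10-1*, 100-*, 101-*
[col 2] --10, -0-0*, -0-1*, -00-*, -01-*, 0-1-, 00--*, 10--*
[col 3] -0--
Prime implicants: --10, -0--, 0-1-, 1-01
PI chart (minterm → PIs covering it):
  0 | -0--  (sole → essential)
  1 | -0--  (sole → essential)
  2 | --10,-0--,0-1-
  6 | --10,0-1-
  7 | 0-1-  (sole → essential)
  8 | -0--  (sole → essential)
  9 | -0--,1-01
  10 | --10,-0--
  11 | -0--  (sole → essential)
  13 | 1-01  (sole → essential)
  14 | --10  (sole → essential)
Essential prime implicants: --10, -0--, 0-1-, 1-01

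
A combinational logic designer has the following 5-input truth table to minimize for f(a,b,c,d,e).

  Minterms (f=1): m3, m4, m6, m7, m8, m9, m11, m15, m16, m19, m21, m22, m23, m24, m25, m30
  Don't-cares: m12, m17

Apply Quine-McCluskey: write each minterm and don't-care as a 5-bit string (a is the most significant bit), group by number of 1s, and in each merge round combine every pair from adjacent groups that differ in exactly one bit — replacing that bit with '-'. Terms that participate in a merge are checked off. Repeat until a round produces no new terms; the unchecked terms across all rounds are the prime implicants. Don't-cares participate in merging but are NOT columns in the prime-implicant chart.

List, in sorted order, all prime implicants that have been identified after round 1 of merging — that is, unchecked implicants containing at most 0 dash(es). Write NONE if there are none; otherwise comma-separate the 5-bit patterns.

NONE

Round 0: 00011✓ 00100✓ 00110✓ 00111✓ 01000✓ 01001✓ 01011✓ 01100✓ 01111✓ 10000✓ 10001✓ 10011✓ 10101✓ 10110✓ 10111✓ 11000✓ 11001✓ 11110✓
Round 1: -0011✓ -0110✓ -0111✓ -1000✓ -1001✓ 0-011✓ 0-100 0-111✓ 00-11✓ 001-0 0011-✓ 01-00 01-11✓ 010-1 0100-✓ 1-000✓ 1-001✓ 1-110 10-01✓ 10-11✓ 100-1✓ 1000-✓ 101-1✓ 1011-✓ 1100-✓
Round 2: -0-11 -011- -100- 0--11 1-00- 10--1
PIs = {-0-11, -011-, -100-, 0--11, 0-100, 001-0, 01-00, 010-1, 1-00-, 1-110, 10--1}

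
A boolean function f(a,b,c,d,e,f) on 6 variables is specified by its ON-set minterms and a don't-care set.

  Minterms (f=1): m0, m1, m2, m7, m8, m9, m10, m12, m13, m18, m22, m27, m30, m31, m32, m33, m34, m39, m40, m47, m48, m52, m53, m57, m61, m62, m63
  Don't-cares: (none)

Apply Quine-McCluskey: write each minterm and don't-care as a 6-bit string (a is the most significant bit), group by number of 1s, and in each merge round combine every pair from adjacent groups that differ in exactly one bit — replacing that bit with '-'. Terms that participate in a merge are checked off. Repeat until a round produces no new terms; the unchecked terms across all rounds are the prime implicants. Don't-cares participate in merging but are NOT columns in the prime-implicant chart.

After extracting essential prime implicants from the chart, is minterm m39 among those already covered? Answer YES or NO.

YES

[col 0] 000000*, 000001*, 000010*, 000111*, 001000*, 001001*, 001010*, 001100*, 001101*, 010010*, 010110*, 011011*, 011110*, 011111*, 100000*, 100001*, 100010*, 100111*, 101000*, 101111*, 110000*, 110100*, 110101*, 111001*, 111101*, 111110*, 111111*
[col 1] -00000*, -00001*, -00010*, -00111, -01000*, -11110*, -11111*, 0-0010, 00-000*, 00-001*, 00-010*, 0000-0*, 00000-*, 001-00*, 001-01*, 0010-0*, 00100-*, 00110-*, 01-110, 010-10, 011-11, 01111-*, 1-0000, 1-1111, 10-000*, 10-111, 1000-0*, 10000-*, 11-101, 110-00, 11010-, 111-01, 1111-1, 11111-*
[col 2] -0-000, -000-0, -0000-, -1111-, 00-0-0, 00-00-, 001-0-
Prime implicants: -0-000, -000-0, -0000-, -00111, -1111-, 0-0010, 00-0-0, 00-00-, 001-0-, 01-110, 010-10, 011-11, 1-0000, 1-1111, 10-111, 11-101, 110-00, 11010-, 111-01, 1111-1
PI chart (minterm → PIs covering it):
  0 | -0-000,-000-0,-0000-,00-0-0,00-00-
  1 | -0000-,00-00-
  2 | -000-0,0-0010,00-0-0
  7 | -00111  (sole → essential)
  8 | -0-000,00-0-0,00-00-,001-0-
  9 | 00-00-,001-0-
  10 | 00-0-0  (sole → essential)
  12 | 001-0-  (sole → essential)
  13 | 001-0-  (sole → essential)
  18 | 0-0010,010-10
  22 | 01-110,010-10
  27 | 011-11  (sole → essential)
  30 | -1111-,01-110
  31 | -1111-,011-11
  32 | -0-000,-000-0,-0000-,1-0000
  33 | -0000-  (sole → essential)
  34 | -000-0  (sole → essential)
  39 | -00111,10-111
  40 | -0-000  (sole → essential)
  47 | 1-1111,10-111
  48 | 1-0000,110-00
  52 | 110-00,11010-
  53 | 11-101,11010-
  57 | 111-01  (sole → essential)
  61 | 11-101,111-01,1111-1
  62 | -1111-  (sole → essential)
  63 | -1111-,1-1111,1111-1
Essential prime implicants: -0-000, -000-0, -0000-, -00111, -1111-, 00-0-0, 001-0-, 011-11, 111-01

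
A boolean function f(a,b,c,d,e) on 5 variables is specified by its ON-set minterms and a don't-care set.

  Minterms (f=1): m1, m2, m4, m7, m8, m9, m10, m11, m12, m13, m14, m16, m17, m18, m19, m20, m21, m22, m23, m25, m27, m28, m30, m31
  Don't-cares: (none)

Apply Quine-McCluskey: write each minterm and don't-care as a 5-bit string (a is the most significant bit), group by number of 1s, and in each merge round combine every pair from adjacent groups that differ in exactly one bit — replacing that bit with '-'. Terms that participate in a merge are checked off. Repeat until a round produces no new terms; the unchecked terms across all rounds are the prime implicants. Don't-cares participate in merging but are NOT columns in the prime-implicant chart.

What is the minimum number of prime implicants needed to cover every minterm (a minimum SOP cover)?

[col 0] 00001*, 00010*, 00100*, 00111*, 01000*, 01001*, 01010*, 01011*, 01100*, 01101*, 01110*, 10000*, 10001*, 10010*, 10011*, 10100*, 10101*, 10110*, 10111*, 11001*, 11011*, 11100*, 11110*, 11111*
[col 1] -0001*, -0010, -0100*, -0111, -1001*, -1011*, -1100*, -1110*, 0-001*, 0-010, 0-100*, 01-00*, 01-01*, 01-10*, 010-0*, 010-1*, 0100-*, 0101-*, 011-0*, 0110-*, 1-001*, 1-011*, 1-100*, 1-110*, 1-111*, 10-00*, 10-01*, 10-10*, 10-11*, 100-0*, 100-1*, 1000-*, 1001-*, 101-0*, 101-1*, 1010-*, 1011-*, 11-11*, 110-1*, 111-0*, 1111-*
[col 2] --001, --100, -10-1, -11-0, 01--0, 01-0-, 010--, 1--11, 1-0-1, 1-1-0, 1-11-, 10--0*, 10--1*, 10-0-*, 10-1-*, 100--*, 101--*
[col 3] 10---
Prime implicants: --001, --100, -0010, -0111, -10-1, -11-0, 0-010, 01--0, 01-0-, 010--, 1--11, 1-0-1, 1-1-0, 1-11-, 10---
PI chart (minterm → PIs covering it):
  1 | --001  (sole → essential)
  2 | -0010,0-010
  4 | --100  (sole → essential)
  7 | -0111  (sole → essential)
  8 | 01--0,01-0-,010--
  9 | --001,-10-1,01-0-,010--
  10 | 0-010,01--0,010--
  11 | -10-1,010--
  12 | --100,-11-0,01--0,01-0-
  13 | 01-0-  (sole → essential)
  14 | -11-0,01--0
  16 | 10---  (sole → essential)
  17 | --001,1-0-1,10---
  18 | -0010,10---
  19 | 1--11,1-0-1,10---
  20 | --100,1-1-0,10---
  21 | 10---  (sole → essential)
  22 | 1-1-0,1-11-,10---
  23 | -0111,1--11,1-11-,10---
  25 | --001,-10-1,1-0-1
  27 | -10-1,1--11,1-0-1
  28 | --100,-11-0,1-1-0
  30 | -11-0,1-1-0,1-11-
  31 | 1--11,1-11-
Essential prime implicants: --001, --100, -0111, 01-0-, 10---
Petrick residual → -0010, -10-1, 01--0, 1-11-
Minimum SOP uses 9 PIs: c'd'e + cd'e' + b'c'de' + b'cde + bc'e + a'be' + a'bd' + acd + ab'

9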